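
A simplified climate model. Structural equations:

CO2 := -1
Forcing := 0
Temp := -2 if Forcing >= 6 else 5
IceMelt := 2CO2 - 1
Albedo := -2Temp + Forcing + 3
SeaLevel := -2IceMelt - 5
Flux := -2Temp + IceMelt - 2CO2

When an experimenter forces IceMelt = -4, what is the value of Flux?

The intervention breaks the incoming arrows to IceMelt: IceMelt := 2CO2 - 1 no longer applies, and IceMelt = -4.
Temp = -2 if Forcing >= 6 else 5  [with Forcing=0]  = 5
Flux = -2Temp + IceMelt - 2CO2  [with Temp=5, IceMelt=-4, CO2=-1]  = -12

-12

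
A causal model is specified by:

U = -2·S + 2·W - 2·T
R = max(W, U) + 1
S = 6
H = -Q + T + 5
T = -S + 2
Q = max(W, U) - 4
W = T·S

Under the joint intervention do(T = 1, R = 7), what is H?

4

Setting T = 1, R = 7 by intervention discards those variables' equations.
W = T·S  [with T=1, S=6]  = 6
U = -2·S + 2·W - 2·T  [with S=6, W=6, T=1]  = -2
Q = max(W, U) - 4  [with W=6, U=-2]  = 2
H = -Q + T + 5  [with Q=2, T=1]  = 4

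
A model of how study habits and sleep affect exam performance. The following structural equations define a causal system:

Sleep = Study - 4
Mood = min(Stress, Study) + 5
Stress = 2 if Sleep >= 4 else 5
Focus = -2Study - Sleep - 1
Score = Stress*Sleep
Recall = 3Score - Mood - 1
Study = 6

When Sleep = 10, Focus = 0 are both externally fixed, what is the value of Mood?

7

The joint intervention fixes Sleep = 10, Focus = 0, removing each variable's own equation.
Stress = 2 if Sleep >= 4 else 5  [with Sleep=10]  = 2
Mood = min(Stress, Study) + 5  [with Stress=2, Study=6]  = 7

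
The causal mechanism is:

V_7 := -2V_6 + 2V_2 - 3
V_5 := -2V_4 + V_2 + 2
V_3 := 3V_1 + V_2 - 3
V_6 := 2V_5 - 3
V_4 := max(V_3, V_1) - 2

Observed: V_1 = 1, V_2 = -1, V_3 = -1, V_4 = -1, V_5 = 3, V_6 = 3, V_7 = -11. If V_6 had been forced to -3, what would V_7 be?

Intervening sets V_6 = -3 and removes its equation (V_6 := 2V_5 - 3).
V_7 = -2V_6 + 2V_2 - 3  [with V_6=-3, V_2=-1]  = 1

1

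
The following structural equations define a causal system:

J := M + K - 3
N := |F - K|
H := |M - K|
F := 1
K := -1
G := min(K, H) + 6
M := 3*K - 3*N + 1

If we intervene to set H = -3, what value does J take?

-12

do(H=-3) replaces the equation H := |M - K| with the constant H = -3.
Since J is not a descendant of the intervened variable, it is unaffected.
N = |F - K|  [with F=1, K=-1]  = 2
M = 3*K - 3*N + 1  [with K=-1, N=2]  = -8
J = M + K - 3  [with M=-8, K=-1]  = -12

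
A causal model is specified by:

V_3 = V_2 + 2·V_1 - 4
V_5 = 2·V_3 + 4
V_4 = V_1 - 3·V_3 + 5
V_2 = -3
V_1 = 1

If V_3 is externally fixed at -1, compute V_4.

9

The intervention breaks the incoming arrows to V_3: V_3 = V_2 + 2·V_1 - 4 no longer applies, and V_3 = -1.
V_4 = V_1 - 3·V_3 + 5  [with V_1=1, V_3=-1]  = 9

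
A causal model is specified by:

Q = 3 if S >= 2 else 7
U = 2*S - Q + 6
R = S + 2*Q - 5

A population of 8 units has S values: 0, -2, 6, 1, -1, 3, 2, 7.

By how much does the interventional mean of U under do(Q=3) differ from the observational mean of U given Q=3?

-5

Every unit gets Q=3 under the intervention. U values become 3, -1, 15, 5, 1, 9, 7, 17; E[U|do(Q=3)] = 7.
E[U|Q=3] averages over only the 4 units with Q=3 (S = 6, 3, 2, 7): U = 15, 9, 7, 17, mean 12.
Difference = 7 − 12 = -5.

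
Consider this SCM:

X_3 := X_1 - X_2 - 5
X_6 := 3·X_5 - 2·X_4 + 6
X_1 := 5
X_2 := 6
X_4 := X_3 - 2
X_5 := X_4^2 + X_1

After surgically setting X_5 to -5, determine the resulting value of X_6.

The intervention breaks the incoming arrows to X_5: X_5 := X_4^2 + X_1 no longer applies, and X_5 = -5.
X_3 = X_1 - X_2 - 5  [with X_1=5, X_2=6]  = -6
X_4 = X_3 - 2  [with X_3=-6]  = -8
X_6 = 3·X_5 - 2·X_4 + 6  [with X_5=-5, X_4=-8]  = 7

7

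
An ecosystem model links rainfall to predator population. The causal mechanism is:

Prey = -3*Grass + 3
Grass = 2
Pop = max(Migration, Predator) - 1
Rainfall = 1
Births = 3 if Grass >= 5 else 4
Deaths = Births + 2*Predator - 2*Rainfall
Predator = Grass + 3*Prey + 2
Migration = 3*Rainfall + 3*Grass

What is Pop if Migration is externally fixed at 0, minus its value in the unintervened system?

-9

do(Migration=0) replaces the equation Migration = 3*Rainfall + 3*Grass with the constant Migration = 0.
Prey = -3*Grass + 3  [with Grass=2]  = -3
Predator = Grass + 3*Prey + 2  [with Grass=2, Prey=-3]  = -5
Pop = max(Migration, Predator) - 1  [with Migration=0, Predator=-5]  = -1
Without intervention: Prey = -3*Grass + 3  [with Grass=2]  = -3; Predator = Grass + 3*Prey + 2  [with Grass=2, Prey=-3]  = -5; Migration = 3*Rainfall + 3*Grass  [with Rainfall=1, Grass=2]  = 9; Pop = max(Migration, Predator) - 1  [with Migration=9, Predator=-5]  = 8.
Change = -1 − 8 = -9.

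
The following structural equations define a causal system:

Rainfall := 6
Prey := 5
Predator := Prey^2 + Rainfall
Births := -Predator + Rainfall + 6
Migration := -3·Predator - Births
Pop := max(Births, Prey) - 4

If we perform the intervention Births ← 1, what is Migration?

Intervening sets Births = 1 and removes its equation (Births := -Predator + Rainfall + 6).
Predator = Prey^2 + Rainfall  [with Prey=5, Rainfall=6]  = 31
Migration = -3·Predator - Births  [with Predator=31, Births=1]  = -94

-94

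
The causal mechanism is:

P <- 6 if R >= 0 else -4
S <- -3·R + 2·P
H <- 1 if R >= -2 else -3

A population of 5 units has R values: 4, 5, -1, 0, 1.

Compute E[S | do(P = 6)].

6.6

Every unit gets P=6 under the intervention. S values become 0, -3, 15, 12, 9; E[S|do(P=6)] = 6.6.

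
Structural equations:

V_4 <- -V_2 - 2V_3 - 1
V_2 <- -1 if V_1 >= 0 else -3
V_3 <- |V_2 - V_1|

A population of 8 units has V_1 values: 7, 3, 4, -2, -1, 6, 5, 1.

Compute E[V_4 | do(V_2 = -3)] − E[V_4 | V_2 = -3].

Every unit gets V_2=-3 under the intervention. V_4 values become -18, -10, -12, 0, -2, -16, -14, -6; E[V_4|do(V_2=-3)] = -9.75.
Observing V_2=-3 restricts to units where V_2's equation naturally yields -3: V_1 ∈ {-2, -1}. In that subpopulation V_4 = 0, -2, mean -1.
Difference = -9.75 − (-1) = -8.75.

-8.75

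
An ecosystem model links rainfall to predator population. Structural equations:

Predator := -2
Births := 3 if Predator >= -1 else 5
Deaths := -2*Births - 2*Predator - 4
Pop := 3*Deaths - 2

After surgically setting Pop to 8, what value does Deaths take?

Under do(Pop=8), the mechanism Pop := 3*Deaths - 2 is discarded; Pop is fixed at 8.
Since Deaths is not a descendant of the intervened variable, it is unaffected.
Births = 3 if Predator >= -1 else 5  [with Predator=-2]  = 5
Deaths = -2*Births - 2*Predator - 4  [with Births=5, Predator=-2]  = -10

-10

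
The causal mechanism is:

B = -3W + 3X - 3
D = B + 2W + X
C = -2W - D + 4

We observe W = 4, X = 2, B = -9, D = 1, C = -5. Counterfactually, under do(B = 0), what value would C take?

-14

do(B=0) replaces the equation B = -3W + 3X - 3 with the constant B = 0.
D = B + 2W + X  [with B=0, W=4, X=2]  = 10
C = -2W - D + 4  [with W=4, D=10]  = -14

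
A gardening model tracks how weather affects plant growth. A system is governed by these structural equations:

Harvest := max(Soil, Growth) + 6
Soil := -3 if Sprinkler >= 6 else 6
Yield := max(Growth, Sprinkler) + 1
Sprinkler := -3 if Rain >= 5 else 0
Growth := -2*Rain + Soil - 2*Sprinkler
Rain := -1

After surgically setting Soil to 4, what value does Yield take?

do(Soil=4) replaces the equation Soil := -3 if Sprinkler >= 6 else 6 with the constant Soil = 4.
Sprinkler = -3 if Rain >= 5 else 0  [with Rain=-1]  = 0
Growth = -2*Rain + Soil - 2*Sprinkler  [with Rain=-1, Soil=4, Sprinkler=0]  = 6
Yield = max(Growth, Sprinkler) + 1  [with Growth=6, Sprinkler=0]  = 7

7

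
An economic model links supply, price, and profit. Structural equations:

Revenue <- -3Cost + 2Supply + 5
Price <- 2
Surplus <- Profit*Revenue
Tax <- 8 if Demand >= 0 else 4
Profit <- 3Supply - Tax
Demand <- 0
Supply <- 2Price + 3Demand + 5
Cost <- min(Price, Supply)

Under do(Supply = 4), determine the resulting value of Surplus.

28

The intervention breaks the incoming arrows to Supply: Supply <- 2Price + 3Demand + 5 no longer applies, and Supply = 4.
Cost = min(Price, Supply)  [with Price=2, Supply=4]  = 2
Revenue = -3Cost + 2Supply + 5  [with Cost=2, Supply=4]  = 7
Tax = 8 if Demand >= 0 else 4  [with Demand=0]  = 8
Profit = 3Supply - Tax  [with Supply=4, Tax=8]  = 4
Surplus = Profit*Revenue  [with Profit=4, Revenue=7]  = 28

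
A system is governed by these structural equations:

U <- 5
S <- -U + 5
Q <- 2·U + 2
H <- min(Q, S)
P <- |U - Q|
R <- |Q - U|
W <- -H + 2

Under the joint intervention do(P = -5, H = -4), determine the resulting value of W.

Setting P = -5, H = -4 by intervention discards those variables' equations.
W = -H + 2  [with H=-4]  = 6

6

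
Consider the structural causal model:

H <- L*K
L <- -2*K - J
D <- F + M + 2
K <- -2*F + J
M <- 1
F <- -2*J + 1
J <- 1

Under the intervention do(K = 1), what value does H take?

-3

Under do(K=1), the mechanism K <- -2*F + J is discarded; K is fixed at 1.
L = -2*K - J  [with K=1, J=1]  = -3
H = L*K  [with L=-3, K=1]  = -3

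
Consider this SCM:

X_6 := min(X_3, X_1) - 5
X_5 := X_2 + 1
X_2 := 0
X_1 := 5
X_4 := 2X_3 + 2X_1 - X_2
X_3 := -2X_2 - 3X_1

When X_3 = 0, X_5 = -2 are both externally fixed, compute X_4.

10

The joint intervention fixes X_3 = 0, X_5 = -2, removing each variable's own equation.
X_4 = 2X_3 + 2X_1 - X_2  [with X_3=0, X_1=5, X_2=0]  = 10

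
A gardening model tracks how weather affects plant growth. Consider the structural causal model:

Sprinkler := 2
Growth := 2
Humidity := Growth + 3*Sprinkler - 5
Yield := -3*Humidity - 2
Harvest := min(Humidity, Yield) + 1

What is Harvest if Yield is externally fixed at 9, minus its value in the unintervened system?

14

Intervening sets Yield = 9 and removes its equation (Yield := -3*Humidity - 2).
Humidity = Growth + 3*Sprinkler - 5  [with Growth=2, Sprinkler=2]  = 3
Harvest = min(Humidity, Yield) + 1  [with Humidity=3, Yield=9]  = 4
Without intervention: Humidity = Growth + 3*Sprinkler - 5  [with Growth=2, Sprinkler=2]  = 3; Yield = -3*Humidity - 2  [with Humidity=3]  = -11; Harvest = min(Humidity, Yield) + 1  [with Humidity=3, Yield=-11]  = -10.
Change = 4 − (-10) = 14.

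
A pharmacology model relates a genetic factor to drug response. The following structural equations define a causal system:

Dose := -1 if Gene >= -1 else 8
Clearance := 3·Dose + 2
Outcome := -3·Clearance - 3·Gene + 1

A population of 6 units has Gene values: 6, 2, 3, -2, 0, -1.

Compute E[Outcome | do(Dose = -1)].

Under do(Dose=-1), Dose's equation is replaced by Dose=-1 for every unit. Per-unit Outcome: -14, -2, -5, 10, 4, 7. Mean = 0.

0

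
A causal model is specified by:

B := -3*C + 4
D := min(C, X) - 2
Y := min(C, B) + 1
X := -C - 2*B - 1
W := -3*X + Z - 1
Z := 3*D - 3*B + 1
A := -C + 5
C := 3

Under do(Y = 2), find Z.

19

Under do(Y=2), the mechanism Y := min(C, B) + 1 is discarded; Y is fixed at 2.
Since Z is not a descendant of the intervened variable, it is unaffected.
B = -3*C + 4  [with C=3]  = -5
X = -C - 2*B - 1  [with C=3, B=-5]  = 6
D = min(C, X) - 2  [with C=3, X=6]  = 1
Z = 3*D - 3*B + 1  [with D=1, B=-5]  = 19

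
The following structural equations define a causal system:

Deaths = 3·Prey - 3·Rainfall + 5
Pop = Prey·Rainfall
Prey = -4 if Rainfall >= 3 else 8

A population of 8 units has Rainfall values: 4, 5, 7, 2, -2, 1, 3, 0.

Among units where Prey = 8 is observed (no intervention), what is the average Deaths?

28.25

E[Deaths|Prey=8] averages over only the 4 units with Prey=8 (Rainfall = 2, -2, 1, 0): Deaths = 23, 35, 26, 29, mean 28.25.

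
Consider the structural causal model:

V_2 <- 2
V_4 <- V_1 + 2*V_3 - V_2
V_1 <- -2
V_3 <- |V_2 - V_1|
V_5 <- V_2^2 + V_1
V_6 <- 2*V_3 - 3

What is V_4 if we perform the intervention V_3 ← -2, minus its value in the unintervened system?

-12

The intervention breaks the incoming arrows to V_3: V_3 <- |V_2 - V_1| no longer applies, and V_3 = -2.
V_4 = V_1 + 2*V_3 - V_2  [with V_1=-2, V_3=-2, V_2=2]  = -8
Without intervention: V_3 = |V_2 - V_1|  [with V_2=2, V_1=-2]  = 4; V_4 = V_1 + 2*V_3 - V_2  [with V_1=-2, V_3=4, V_2=2]  = 4.
Change = -8 − 4 = -12.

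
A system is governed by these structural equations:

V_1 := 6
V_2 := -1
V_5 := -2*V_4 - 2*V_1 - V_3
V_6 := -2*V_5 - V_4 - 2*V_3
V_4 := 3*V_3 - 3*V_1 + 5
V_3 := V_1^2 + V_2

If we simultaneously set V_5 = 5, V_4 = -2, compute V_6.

-78

Setting V_5 = 5, V_4 = -2 by intervention discards those variables' equations.
V_3 = V_1^2 + V_2  [with V_1=6, V_2=-1]  = 35
V_6 = -2*V_5 - V_4 - 2*V_3  [with V_5=5, V_4=-2, V_3=35]  = -78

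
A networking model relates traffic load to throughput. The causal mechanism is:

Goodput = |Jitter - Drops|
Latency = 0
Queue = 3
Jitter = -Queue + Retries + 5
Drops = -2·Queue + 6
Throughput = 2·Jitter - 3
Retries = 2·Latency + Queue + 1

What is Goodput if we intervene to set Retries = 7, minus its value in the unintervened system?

The intervention breaks the incoming arrows to Retries: Retries = 2·Latency + Queue + 1 no longer applies, and Retries = 7.
Drops = -2·Queue + 6  [with Queue=3]  = 0
Jitter = -Queue + Retries + 5  [with Queue=3, Retries=7]  = 9
Goodput = |Jitter - Drops|  [with Jitter=9, Drops=0]  = 9
Without intervention: Drops = -2·Queue + 6  [with Queue=3]  = 0; Retries = 2·Latency + Queue + 1  [with Latency=0, Queue=3]  = 4; Jitter = -Queue + Retries + 5  [with Queue=3, Retries=4]  = 6; Goodput = |Jitter - Drops|  [with Jitter=6, Drops=0]  = 6.
Change = 9 − 6 = 3.

3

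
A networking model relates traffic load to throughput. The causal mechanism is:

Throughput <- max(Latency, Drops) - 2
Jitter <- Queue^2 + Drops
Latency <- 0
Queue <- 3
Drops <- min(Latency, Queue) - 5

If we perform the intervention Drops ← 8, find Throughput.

6

do(Drops=8) replaces the equation Drops <- min(Latency, Queue) - 5 with the constant Drops = 8.
Throughput = max(Latency, Drops) - 2  [with Latency=0, Drops=8]  = 6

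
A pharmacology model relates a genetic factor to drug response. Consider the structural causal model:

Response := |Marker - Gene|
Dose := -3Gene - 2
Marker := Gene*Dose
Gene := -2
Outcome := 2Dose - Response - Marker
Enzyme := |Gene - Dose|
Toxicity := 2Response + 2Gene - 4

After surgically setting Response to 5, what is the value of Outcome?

Under do(Response=5), the mechanism Response := |Marker - Gene| is discarded; Response is fixed at 5.
Dose = -3Gene - 2  [with Gene=-2]  = 4
Marker = Gene*Dose  [with Gene=-2, Dose=4]  = -8
Outcome = 2Dose - Response - Marker  [with Dose=4, Response=5, Marker=-8]  = 11

11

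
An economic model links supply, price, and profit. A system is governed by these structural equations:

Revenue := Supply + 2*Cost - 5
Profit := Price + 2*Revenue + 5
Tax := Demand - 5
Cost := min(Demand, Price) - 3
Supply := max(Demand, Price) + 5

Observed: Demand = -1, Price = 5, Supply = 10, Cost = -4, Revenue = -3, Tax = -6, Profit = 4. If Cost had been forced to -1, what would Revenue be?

Intervening sets Cost = -1 and removes its equation (Cost := min(Demand, Price) - 3).
Supply = max(Demand, Price) + 5  [with Demand=-1, Price=5]  = 10
Revenue = Supply + 2*Cost - 5  [with Supply=10, Cost=-1]  = 3

3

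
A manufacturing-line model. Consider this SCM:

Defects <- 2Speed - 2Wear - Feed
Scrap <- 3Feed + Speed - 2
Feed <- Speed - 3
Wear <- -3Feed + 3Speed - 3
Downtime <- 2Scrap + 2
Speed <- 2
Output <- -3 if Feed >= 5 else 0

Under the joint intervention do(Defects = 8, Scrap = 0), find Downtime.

2

Under do(Defects = 8, Scrap = 0), each intervened variable's structural equation is replaced by its fixed value.
Downtime = 2Scrap + 2  [with Scrap=0]  = 2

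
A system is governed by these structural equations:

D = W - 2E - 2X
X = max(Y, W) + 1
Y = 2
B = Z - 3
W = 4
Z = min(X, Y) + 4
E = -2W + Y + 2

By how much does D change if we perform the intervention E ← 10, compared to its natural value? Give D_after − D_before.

-28

The intervention breaks the incoming arrows to E: E = -2W + Y + 2 no longer applies, and E = 10.
X = max(Y, W) + 1  [with Y=2, W=4]  = 5
D = W - 2E - 2X  [with W=4, E=10, X=5]  = -26
Without intervention: E = -2W + Y + 2  [with W=4, Y=2]  = -4; X = max(Y, W) + 1  [with Y=2, W=4]  = 5; D = W - 2E - 2X  [with W=4, E=-4, X=5]  = 2.
Change = -26 − 2 = -28.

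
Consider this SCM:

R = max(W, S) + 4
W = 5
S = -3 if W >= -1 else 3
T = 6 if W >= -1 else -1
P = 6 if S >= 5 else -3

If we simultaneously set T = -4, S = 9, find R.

Setting T = -4, S = 9 by intervention discards those variables' equations.
R = max(W, S) + 4  [with W=5, S=9]  = 13

13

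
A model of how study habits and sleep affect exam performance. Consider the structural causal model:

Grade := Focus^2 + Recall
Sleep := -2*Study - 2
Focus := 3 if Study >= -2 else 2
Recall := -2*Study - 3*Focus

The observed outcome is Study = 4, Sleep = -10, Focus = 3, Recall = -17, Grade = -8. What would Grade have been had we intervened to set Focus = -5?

32

do(Focus=-5) replaces the equation Focus := 3 if Study >= -2 else 2 with the constant Focus = -5.
Recall = -2*Study - 3*Focus  [with Study=4, Focus=-5]  = 7
Grade = Focus^2 + Recall  [with Focus=-5, Recall=7]  = 32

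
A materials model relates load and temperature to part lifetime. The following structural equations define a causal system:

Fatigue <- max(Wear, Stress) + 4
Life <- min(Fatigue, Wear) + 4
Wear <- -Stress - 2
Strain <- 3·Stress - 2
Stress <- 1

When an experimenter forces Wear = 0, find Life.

4

do(Wear=0) replaces the equation Wear <- -Stress - 2 with the constant Wear = 0.
Fatigue = max(Wear, Stress) + 4  [with Wear=0, Stress=1]  = 5
Life = min(Fatigue, Wear) + 4  [with Fatigue=5, Wear=0]  = 4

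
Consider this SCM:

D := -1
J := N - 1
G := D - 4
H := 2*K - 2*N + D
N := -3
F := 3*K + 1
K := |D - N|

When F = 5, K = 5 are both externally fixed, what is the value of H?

The joint intervention fixes F = 5, K = 5, removing each variable's own equation.
H = 2*K - 2*N + D  [with K=5, N=-3, D=-1]  = 15

15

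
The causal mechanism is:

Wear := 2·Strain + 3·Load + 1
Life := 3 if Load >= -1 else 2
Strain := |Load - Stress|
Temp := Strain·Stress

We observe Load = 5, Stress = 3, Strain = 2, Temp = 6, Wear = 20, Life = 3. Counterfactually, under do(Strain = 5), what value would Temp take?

15

The intervention breaks the incoming arrows to Strain: Strain := |Load - Stress| no longer applies, and Strain = 5.
Temp = Strain·Stress  [with Strain=5, Stress=3]  = 15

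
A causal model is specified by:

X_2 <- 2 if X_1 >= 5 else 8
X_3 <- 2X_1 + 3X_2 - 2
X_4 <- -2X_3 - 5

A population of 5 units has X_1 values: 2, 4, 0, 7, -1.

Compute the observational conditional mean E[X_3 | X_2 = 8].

24.5

E[X_3|X_2=8] averages over only the 4 units with X_2=8 (X_1 = 2, 4, 0, -1): X_3 = 26, 30, 22, 20, mean 24.5.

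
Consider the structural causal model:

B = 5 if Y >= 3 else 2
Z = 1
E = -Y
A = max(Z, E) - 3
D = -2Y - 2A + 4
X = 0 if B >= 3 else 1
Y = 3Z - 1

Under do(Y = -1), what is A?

Under do(Y=-1), the mechanism Y = 3Z - 1 is discarded; Y is fixed at -1.
E = -Y  [with Y=-1]  = 1
A = max(Z, E) - 3  [with Z=1, E=1]  = -2

-2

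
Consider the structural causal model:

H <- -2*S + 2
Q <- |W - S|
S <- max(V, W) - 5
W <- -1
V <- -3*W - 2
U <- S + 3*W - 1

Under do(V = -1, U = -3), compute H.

Setting V = -1, U = -3 by intervention discards those variables' equations.
S = max(V, W) - 5  [with V=-1, W=-1]  = -6
H = -2*S + 2  [with S=-6]  = 14

14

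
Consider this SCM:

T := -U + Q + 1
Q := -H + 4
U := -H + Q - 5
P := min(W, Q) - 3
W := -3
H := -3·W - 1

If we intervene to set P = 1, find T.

do(P=1) replaces the equation P := min(W, Q) - 3 with the constant P = 1.
Since T is not a descendant of the intervened variable, it is unaffected.
H = -3·W - 1  [with W=-3]  = 8
Q = -H + 4  [with H=8]  = -4
U = -H + Q - 5  [with H=8, Q=-4]  = -17
T = -U + Q + 1  [with U=-17, Q=-4]  = 14

14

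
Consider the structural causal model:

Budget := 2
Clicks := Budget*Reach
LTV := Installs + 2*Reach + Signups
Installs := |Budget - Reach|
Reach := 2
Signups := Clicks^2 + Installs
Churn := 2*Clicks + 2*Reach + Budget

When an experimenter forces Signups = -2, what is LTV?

2

Under do(Signups=-2), the mechanism Signups := Clicks^2 + Installs is discarded; Signups is fixed at -2.
Installs = |Budget - Reach|  [with Budget=2, Reach=2]  = 0
LTV = Installs + 2*Reach + Signups  [with Installs=0, Reach=2, Signups=-2]  = 2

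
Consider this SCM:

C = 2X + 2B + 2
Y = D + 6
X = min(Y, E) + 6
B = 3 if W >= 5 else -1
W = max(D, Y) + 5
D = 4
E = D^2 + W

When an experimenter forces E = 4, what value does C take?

Under do(E=4), the mechanism E = D^2 + W is discarded; E is fixed at 4.
Y = D + 6  [with D=4]  = 10
W = max(D, Y) + 5  [with D=4, Y=10]  = 15
B = 3 if W >= 5 else -1  [with W=15]  = 3
X = min(Y, E) + 6  [with Y=10, E=4]  = 10
C = 2X + 2B + 2  [with X=10, B=3]  = 28

28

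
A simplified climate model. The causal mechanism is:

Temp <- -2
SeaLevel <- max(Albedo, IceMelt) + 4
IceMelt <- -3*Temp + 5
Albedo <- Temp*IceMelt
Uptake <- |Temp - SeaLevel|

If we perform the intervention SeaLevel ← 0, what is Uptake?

Intervening sets SeaLevel = 0 and removes its equation (SeaLevel <- max(Albedo, IceMelt) + 4).
Uptake = |Temp - SeaLevel|  [with Temp=-2, SeaLevel=0]  = 2

2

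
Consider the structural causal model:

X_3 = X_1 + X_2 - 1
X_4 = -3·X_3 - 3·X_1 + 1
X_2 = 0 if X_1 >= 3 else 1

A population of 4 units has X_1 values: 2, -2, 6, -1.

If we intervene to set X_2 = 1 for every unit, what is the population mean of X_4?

-6.5

The intervention sets X_2=1 in all 4 units regardless of X_1. Recomputing X_4 per unit gives -11, 13, -35, 7; average -6.5.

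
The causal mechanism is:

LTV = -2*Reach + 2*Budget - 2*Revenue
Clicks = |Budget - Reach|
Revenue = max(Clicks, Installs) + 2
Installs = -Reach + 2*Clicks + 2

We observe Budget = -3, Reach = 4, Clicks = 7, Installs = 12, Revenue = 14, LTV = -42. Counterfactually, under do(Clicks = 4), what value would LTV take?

-30

The intervention breaks the incoming arrows to Clicks: Clicks = |Budget - Reach| no longer applies, and Clicks = 4.
Installs = -Reach + 2*Clicks + 2  [with Reach=4, Clicks=4]  = 6
Revenue = max(Clicks, Installs) + 2  [with Clicks=4, Installs=6]  = 8
LTV = -2*Reach + 2*Budget - 2*Revenue  [with Reach=4, Budget=-3, Revenue=8]  = -30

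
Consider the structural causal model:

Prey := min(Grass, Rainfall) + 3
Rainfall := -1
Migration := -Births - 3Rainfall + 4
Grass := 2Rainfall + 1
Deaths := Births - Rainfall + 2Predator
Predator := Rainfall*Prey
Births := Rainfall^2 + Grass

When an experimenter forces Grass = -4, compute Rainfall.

Under do(Grass=-4), the mechanism Grass := 2Rainfall + 1 is discarded; Grass is fixed at -4.
Rainfall is not downstream of the intervention, so its value is determined by the original equations.

-1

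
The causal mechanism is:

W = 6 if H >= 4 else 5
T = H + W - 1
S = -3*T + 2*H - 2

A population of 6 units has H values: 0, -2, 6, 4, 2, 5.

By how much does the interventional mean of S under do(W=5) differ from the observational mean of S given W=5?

do(W=5) breaks W's dependence on H. With W=5 fixed, S across the units is -14, -12, -20, -18, -16, -19, mean -16.5.
Conditioning on W=5 selects the 3 unit(s) with H ∈ {0, -2, 2}. Their S values: -14, -12, -16. Mean = -14.
Difference = -16.5 − (-14) = -2.5.

-2.5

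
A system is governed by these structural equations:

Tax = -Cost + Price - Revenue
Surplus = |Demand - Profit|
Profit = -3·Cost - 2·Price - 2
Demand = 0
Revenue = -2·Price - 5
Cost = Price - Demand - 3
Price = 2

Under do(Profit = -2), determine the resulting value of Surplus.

Intervening sets Profit = -2 and removes its equation (Profit = -3·Cost - 2·Price - 2).
Surplus = |Demand - Profit|  [with Demand=0, Profit=-2]  = 2

2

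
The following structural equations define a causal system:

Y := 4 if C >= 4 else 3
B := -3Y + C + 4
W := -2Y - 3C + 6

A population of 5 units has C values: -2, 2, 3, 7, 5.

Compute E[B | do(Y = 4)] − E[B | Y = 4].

-3

do(Y=4) breaks Y's dependence on C. With Y=4 fixed, B across the units is -10, -6, -5, -1, -3, mean -5.
Conditioning on Y=4 selects the 2 unit(s) with C ∈ {7, 5}. Their B values: -1, -3. Mean = -2.
Difference = -5 − (-2) = -3.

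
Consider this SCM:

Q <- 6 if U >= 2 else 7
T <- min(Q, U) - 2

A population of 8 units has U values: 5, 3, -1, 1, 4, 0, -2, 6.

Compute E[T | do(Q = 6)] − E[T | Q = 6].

do(Q=6) breaks Q's dependence on U. With Q=6 fixed, T across the units is 3, 1, -3, -1, 2, -2, -4, 4, mean 0.
Conditioning on Q=6 selects the 4 unit(s) with U ∈ {5, 3, 4, 6}. Their T values: 3, 1, 2, 4. Mean = 2.5.
Difference = 0 − 2.5 = -2.5.

-2.5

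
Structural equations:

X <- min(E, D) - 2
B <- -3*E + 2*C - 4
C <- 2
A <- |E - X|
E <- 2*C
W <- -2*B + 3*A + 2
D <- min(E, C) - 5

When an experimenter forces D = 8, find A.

2

Under do(D=8), the mechanism D <- min(E, C) - 5 is discarded; D is fixed at 8.
E = 2*C  [with C=2]  = 4
X = min(E, D) - 2  [with E=4, D=8]  = 2
A = |E - X|  [with E=4, X=2]  = 2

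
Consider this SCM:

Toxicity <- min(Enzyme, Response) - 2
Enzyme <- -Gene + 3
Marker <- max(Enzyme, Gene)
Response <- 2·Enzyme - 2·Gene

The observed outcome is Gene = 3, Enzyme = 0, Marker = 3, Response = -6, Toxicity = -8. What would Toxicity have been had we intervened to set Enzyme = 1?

-6

do(Enzyme=1) replaces the equation Enzyme <- -Gene + 3 with the constant Enzyme = 1.
Response = 2·Enzyme - 2·Gene  [with Enzyme=1, Gene=3]  = -4
Toxicity = min(Enzyme, Response) - 2  [with Enzyme=1, Response=-4]  = -6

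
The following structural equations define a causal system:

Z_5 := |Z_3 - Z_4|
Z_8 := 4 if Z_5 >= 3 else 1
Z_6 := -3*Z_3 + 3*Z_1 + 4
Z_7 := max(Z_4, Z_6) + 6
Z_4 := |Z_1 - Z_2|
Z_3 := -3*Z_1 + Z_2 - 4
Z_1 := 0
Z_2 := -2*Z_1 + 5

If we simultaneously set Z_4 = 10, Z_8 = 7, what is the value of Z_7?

16

Setting Z_4 = 10, Z_8 = 7 by intervention discards those variables' equations.
Z_2 = -2*Z_1 + 5  [with Z_1=0]  = 5
Z_3 = -3*Z_1 + Z_2 - 4  [with Z_1=0, Z_2=5]  = 1
Z_6 = -3*Z_3 + 3*Z_1 + 4  [with Z_3=1, Z_1=0]  = 1
Z_7 = max(Z_4, Z_6) + 6  [with Z_4=10, Z_6=1]  = 16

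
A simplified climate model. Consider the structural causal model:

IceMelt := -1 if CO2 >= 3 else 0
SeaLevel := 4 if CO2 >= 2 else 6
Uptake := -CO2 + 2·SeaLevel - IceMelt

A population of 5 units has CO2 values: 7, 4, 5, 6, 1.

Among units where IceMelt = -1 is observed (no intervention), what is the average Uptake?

3.5

E[Uptake|IceMelt=-1] averages over only the 4 units with IceMelt=-1 (CO2 = 7, 4, 5, 6): Uptake = 2, 5, 4, 3, mean 3.5.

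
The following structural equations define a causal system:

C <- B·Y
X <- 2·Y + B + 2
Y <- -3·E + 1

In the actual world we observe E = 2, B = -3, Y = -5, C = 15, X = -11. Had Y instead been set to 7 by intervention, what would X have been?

do(Y=7) replaces the equation Y <- -3·E + 1 with the constant Y = 7.
X = 2·Y + B + 2  [with Y=7, B=-3]  = 13

13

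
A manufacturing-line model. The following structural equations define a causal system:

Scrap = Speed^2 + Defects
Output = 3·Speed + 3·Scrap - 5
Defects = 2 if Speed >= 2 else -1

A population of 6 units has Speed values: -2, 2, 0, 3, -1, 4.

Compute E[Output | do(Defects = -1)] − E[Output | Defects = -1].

18

The intervention sets Defects=-1 in all 6 units regardless of Speed. Recomputing Output per unit gives -2, 10, -8, 28, -8, 52; average 12.
Conditioning on Defects=-1 selects the 3 unit(s) with Speed ∈ {-2, 0, -1}. Their Output values: -2, -8, -8. Mean = -6.
Difference = 12 − (-6) = 18.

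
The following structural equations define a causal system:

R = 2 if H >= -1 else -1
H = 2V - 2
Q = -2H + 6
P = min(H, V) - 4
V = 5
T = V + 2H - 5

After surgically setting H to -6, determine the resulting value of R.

Under do(H=-6), the mechanism H = 2V - 2 is discarded; H is fixed at -6.
R = 2 if H >= -1 else -1  [with H=-6]  = -1

-1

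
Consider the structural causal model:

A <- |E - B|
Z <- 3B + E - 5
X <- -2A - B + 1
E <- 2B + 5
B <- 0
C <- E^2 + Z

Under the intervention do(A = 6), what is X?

-11

The intervention breaks the incoming arrows to A: A <- |E - B| no longer applies, and A = 6.
X = -2A - B + 1  [with A=6, B=0]  = -11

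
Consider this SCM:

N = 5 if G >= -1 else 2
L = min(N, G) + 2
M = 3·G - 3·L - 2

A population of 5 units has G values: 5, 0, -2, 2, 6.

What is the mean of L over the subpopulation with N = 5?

Conditioning on N=5 selects the 4 unit(s) with G ∈ {5, 0, 2, 6}. Their L values: 7, 2, 4, 7. Mean = 5.

5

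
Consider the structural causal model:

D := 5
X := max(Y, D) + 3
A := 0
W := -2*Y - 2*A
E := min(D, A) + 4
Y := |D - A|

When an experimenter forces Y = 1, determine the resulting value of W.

The intervention breaks the incoming arrows to Y: Y := |D - A| no longer applies, and Y = 1.
W = -2*Y - 2*A  [with Y=1, A=0]  = -2

-2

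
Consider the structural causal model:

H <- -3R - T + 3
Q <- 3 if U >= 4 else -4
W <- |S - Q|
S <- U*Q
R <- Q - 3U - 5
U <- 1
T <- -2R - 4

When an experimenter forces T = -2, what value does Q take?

Under do(T=-2), the mechanism T <- -2R - 4 is discarded; T is fixed at -2.
No directed path runs from T to Q, so Q keeps its natural value.
Q = 3 if U >= 4 else -4  [with U=1]  = -4

-4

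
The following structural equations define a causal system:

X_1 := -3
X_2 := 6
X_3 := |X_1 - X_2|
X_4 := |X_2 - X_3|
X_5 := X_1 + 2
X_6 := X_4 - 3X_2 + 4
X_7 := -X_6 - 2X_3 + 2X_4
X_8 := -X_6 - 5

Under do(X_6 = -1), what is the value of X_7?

-11

Intervening sets X_6 = -1 and removes its equation (X_6 := X_4 - 3X_2 + 4).
X_3 = |X_1 - X_2|  [with X_1=-3, X_2=6]  = 9
X_4 = |X_2 - X_3|  [with X_2=6, X_3=9]  = 3
X_7 = -X_6 - 2X_3 + 2X_4  [with X_6=-1, X_3=9, X_4=3]  = -11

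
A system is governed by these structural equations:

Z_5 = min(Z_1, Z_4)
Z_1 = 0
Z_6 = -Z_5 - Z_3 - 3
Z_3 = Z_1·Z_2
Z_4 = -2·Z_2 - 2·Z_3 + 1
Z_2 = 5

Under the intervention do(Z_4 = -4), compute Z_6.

1

Under do(Z_4=-4), the mechanism Z_4 = -2·Z_2 - 2·Z_3 + 1 is discarded; Z_4 is fixed at -4.
Z_3 = Z_1·Z_2  [with Z_1=0, Z_2=5]  = 0
Z_5 = min(Z_1, Z_4)  [with Z_1=0, Z_4=-4]  = -4
Z_6 = -Z_5 - Z_3 - 3  [with Z_5=-4, Z_3=0]  = 1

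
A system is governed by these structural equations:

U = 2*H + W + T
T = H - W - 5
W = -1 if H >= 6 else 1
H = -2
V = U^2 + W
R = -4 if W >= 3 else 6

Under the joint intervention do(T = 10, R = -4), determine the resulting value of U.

The joint intervention fixes T = 10, R = -4, removing each variable's own equation.
W = -1 if H >= 6 else 1  [with H=-2]  = 1
U = 2*H + W + T  [with H=-2, W=1, T=10]  = 7

7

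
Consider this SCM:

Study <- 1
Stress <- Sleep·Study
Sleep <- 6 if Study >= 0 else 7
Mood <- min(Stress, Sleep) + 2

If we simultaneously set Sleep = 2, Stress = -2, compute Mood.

0

Setting Sleep = 2, Stress = -2 by intervention discards those variables' equations.
Mood = min(Stress, Sleep) + 2  [with Stress=-2, Sleep=2]  = 0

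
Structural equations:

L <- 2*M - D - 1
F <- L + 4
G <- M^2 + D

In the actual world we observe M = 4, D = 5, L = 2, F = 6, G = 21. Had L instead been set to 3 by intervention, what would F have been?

7

The intervention breaks the incoming arrows to L: L <- 2*M - D - 1 no longer applies, and L = 3.
F = L + 4  [with L=3]  = 7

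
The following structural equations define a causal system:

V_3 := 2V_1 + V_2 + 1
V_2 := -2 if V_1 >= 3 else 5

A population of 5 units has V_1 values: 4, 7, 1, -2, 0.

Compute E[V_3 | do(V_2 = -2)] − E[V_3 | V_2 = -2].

Every unit gets V_2=-2 under the intervention. V_3 values become 7, 13, 1, -5, -1; E[V_3|do(V_2=-2)] = 3.
Observing V_2=-2 restricts to units where V_2's equation naturally yields -2: V_1 ∈ {4, 7}. In that subpopulation V_3 = 7, 13, mean 10.
Difference = 3 − 10 = -7.

-7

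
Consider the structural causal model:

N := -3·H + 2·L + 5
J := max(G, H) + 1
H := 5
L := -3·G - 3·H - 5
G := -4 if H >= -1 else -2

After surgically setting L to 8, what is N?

6

Intervening sets L = 8 and removes its equation (L := -3·G - 3·H - 5).
N = -3·H + 2·L + 5  [with H=5, L=8]  = 6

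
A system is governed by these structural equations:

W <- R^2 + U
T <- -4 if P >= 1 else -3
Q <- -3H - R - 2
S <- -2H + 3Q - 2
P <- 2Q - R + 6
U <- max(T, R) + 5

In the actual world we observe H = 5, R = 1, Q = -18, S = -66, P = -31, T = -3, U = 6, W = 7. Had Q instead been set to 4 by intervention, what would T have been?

-4

The intervention breaks the incoming arrows to Q: Q <- -3H - R - 2 no longer applies, and Q = 4.
P = 2Q - R + 6  [with Q=4, R=1]  = 13
T = -4 if P >= 1 else -3  [with P=13]  = -4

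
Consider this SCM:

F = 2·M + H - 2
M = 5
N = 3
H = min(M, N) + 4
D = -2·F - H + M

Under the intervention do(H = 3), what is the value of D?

do(H=3) replaces the equation H = min(M, N) + 4 with the constant H = 3.
F = 2·M + H - 2  [with M=5, H=3]  = 11
D = -2·F - H + M  [with F=11, H=3, M=5]  = -20

-20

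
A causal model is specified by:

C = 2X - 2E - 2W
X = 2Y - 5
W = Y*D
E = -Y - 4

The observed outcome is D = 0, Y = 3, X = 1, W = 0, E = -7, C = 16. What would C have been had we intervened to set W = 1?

14

Under do(W=1), the mechanism W = Y*D is discarded; W is fixed at 1.
X = 2Y - 5  [with Y=3]  = 1
E = -Y - 4  [with Y=3]  = -7
C = 2X - 2E - 2W  [with X=1, E=-7, W=1]  = 14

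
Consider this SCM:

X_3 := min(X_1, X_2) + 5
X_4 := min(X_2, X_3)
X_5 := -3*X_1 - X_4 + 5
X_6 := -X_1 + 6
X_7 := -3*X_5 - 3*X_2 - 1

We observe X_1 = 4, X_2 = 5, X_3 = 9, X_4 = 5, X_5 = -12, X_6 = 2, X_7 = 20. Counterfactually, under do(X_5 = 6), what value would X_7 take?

Under do(X_5=6), the mechanism X_5 := -3*X_1 - X_4 + 5 is discarded; X_5 is fixed at 6.
X_7 = -3*X_5 - 3*X_2 - 1  [with X_5=6, X_2=5]  = -34

-34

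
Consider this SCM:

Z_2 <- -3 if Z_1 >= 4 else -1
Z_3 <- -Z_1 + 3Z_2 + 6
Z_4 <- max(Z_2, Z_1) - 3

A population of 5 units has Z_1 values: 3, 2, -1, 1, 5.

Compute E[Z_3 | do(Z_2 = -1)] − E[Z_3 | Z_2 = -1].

-0.75

The intervention sets Z_2=-1 in all 5 units regardless of Z_1. Recomputing Z_3 per unit gives 0, 1, 4, 2, -2; average 1.
E[Z_3|Z_2=-1] averages over only the 4 units with Z_2=-1 (Z_1 = 3, 2, -1, 1): Z_3 = 0, 1, 4, 2, mean 1.75.
Difference = 1 − 1.75 = -0.75.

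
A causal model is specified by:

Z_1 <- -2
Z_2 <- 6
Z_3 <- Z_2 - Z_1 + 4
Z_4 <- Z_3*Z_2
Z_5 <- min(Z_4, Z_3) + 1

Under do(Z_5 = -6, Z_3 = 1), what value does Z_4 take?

Under do(Z_5 = -6, Z_3 = 1), each intervened variable's structural equation is replaced by its fixed value.
Z_4 = Z_3*Z_2  [with Z_3=1, Z_2=6]  = 6

6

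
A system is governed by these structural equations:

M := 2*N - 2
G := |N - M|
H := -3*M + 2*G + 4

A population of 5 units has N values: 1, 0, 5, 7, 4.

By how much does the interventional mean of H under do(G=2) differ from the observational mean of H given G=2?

-8.4

Every unit gets G=2 under the intervention. H values become 8, 14, -16, -28, -10; E[H|do(G=2)] = -6.4.
Conditioning on G=2 selects the 2 unit(s) with N ∈ {0, 4}. Their H values: 14, -10. Mean = 2.
Difference = -6.4 − 2 = -8.4.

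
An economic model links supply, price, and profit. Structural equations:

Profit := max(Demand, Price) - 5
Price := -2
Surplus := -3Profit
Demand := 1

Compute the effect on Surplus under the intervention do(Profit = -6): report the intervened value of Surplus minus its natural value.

6

The intervention breaks the incoming arrows to Profit: Profit := max(Demand, Price) - 5 no longer applies, and Profit = -6.
Surplus = -3Profit  [with Profit=-6]  = 18
Without intervention: Profit = max(Demand, Price) - 5  [with Demand=1, Price=-2]  = -4; Surplus = -3Profit  [with Profit=-4]  = 12.
Change = 18 − 12 = 6.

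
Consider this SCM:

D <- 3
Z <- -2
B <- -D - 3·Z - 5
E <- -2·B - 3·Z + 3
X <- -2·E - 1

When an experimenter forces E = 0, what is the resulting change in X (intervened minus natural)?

26

Intervening sets E = 0 and removes its equation (E <- -2·B - 3·Z + 3).
X = -2·E - 1  [with E=0]  = -1
Without intervention: B = -D - 3·Z - 5  [with D=3, Z=-2]  = -2; E = -2·B - 3·Z + 3  [with B=-2, Z=-2]  = 13; X = -2·E - 1  [with E=13]  = -27.
Change = -1 − (-27) = 26.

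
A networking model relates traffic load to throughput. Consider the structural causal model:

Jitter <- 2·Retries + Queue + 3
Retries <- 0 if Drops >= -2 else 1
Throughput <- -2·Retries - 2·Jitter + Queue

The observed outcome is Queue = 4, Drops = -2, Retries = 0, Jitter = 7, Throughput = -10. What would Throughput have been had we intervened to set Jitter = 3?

Intervening sets Jitter = 3 and removes its equation (Jitter <- 2·Retries + Queue + 3).
Retries = 0 if Drops >= -2 else 1  [with Drops=-2]  = 0
Throughput = -2·Retries - 2·Jitter + Queue  [with Retries=0, Jitter=3, Queue=4]  = -2

-2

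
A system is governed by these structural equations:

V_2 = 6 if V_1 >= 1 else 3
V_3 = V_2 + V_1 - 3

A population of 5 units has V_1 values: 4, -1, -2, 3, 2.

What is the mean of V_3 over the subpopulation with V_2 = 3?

E[V_3|V_2=3] averages over only the 2 units with V_2=3 (V_1 = -1, -2): V_3 = -1, -2, mean -1.5.

-1.5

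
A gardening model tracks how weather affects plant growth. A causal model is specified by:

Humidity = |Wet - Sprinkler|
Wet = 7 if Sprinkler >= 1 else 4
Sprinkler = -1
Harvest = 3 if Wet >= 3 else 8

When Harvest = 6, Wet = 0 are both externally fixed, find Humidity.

1

Setting Harvest = 6, Wet = 0 by intervention discards those variables' equations.
Humidity = |Wet - Sprinkler|  [with Wet=0, Sprinkler=-1]  = 1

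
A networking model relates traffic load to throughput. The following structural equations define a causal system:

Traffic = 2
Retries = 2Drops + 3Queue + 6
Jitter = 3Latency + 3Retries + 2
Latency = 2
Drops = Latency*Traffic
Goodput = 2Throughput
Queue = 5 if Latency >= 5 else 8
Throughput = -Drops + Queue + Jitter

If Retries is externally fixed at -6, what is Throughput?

-6

Under do(Retries=-6), the mechanism Retries = 2Drops + 3Queue + 6 is discarded; Retries is fixed at -6.
Queue = 5 if Latency >= 5 else 8  [with Latency=2]  = 8
Drops = Latency*Traffic  [with Latency=2, Traffic=2]  = 4
Jitter = 3Latency + 3Retries + 2  [with Latency=2, Retries=-6]  = -10
Throughput = -Drops + Queue + Jitter  [with Drops=4, Queue=8, Jitter=-10]  = -6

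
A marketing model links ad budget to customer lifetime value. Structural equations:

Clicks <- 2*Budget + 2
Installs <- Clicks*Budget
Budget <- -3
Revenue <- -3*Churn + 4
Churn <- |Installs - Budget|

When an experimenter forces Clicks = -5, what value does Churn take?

Under do(Clicks=-5), the mechanism Clicks <- 2*Budget + 2 is discarded; Clicks is fixed at -5.
Installs = Clicks*Budget  [with Clicks=-5, Budget=-3]  = 15
Churn = |Installs - Budget|  [with Installs=15, Budget=-3]  = 18

18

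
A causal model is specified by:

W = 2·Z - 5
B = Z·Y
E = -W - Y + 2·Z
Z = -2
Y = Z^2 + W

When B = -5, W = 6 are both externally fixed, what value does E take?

Setting B = -5, W = 6 by intervention discards those variables' equations.
Y = Z^2 + W  [with Z=-2, W=6]  = 10
E = -W - Y + 2·Z  [with W=6, Y=10, Z=-2]  = -20

-20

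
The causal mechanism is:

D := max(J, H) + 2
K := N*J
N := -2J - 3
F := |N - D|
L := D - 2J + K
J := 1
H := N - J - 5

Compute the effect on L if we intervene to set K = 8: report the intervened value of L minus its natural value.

13

The intervention breaks the incoming arrows to K: K := N*J no longer applies, and K = 8.
N = -2J - 3  [with J=1]  = -5
H = N - J - 5  [with N=-5, J=1]  = -11
D = max(J, H) + 2  [with J=1, H=-11]  = 3
L = D - 2J + K  [with D=3, J=1, K=8]  = 9
Without intervention: N = -2J - 3  [with J=1]  = -5; K = N*J  [with N=-5, J=1]  = -5; H = N - J - 5  [with N=-5, J=1]  = -11; D = max(J, H) + 2  [with J=1, H=-11]  = 3; L = D - 2J + K  [with D=3, J=1, K=-5]  = -4.
Change = 9 − (-4) = 13.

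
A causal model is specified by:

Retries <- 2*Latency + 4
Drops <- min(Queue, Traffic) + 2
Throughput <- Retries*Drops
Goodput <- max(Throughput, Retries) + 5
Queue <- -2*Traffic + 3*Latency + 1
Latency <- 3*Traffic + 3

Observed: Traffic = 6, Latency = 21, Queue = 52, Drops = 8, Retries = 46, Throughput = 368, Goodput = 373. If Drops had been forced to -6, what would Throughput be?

-276

Under do(Drops=-6), the mechanism Drops <- min(Queue, Traffic) + 2 is discarded; Drops is fixed at -6.
Latency = 3*Traffic + 3  [with Traffic=6]  = 21
Retries = 2*Latency + 4  [with Latency=21]  = 46
Throughput = Retries*Drops  [with Retries=46, Drops=-6]  = -276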